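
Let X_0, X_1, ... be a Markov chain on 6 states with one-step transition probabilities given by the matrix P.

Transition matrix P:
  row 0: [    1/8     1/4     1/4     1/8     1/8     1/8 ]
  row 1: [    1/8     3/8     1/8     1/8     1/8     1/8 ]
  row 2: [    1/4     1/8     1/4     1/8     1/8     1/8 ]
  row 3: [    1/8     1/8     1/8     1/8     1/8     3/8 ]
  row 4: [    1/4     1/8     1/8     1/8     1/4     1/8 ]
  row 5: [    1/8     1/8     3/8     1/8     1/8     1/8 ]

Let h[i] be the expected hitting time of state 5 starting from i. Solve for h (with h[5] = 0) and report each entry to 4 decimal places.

h = [6.4000, 6.4000, 6.4000, 4.8000, 6.4000, 0.0000]

First-step conditioning: h[5] = 0; for i ≠ 5, h[i] = 1 + Σ_k P[i][k]·h[k].
  h[0] = 1 + 1/8·h[0] + 1/4·h[1] + 1/4·h[2] + 1/8·h[3] + 1/8·h[4]
  h[1] = 1 + 1/8·h[0] + 3/8·h[1] + 1/8·h[2] + 1/8·h[3] + 1/8·h[4]
  h[2] = 1 + 1/4·h[0] + 1/8·h[1] + 1/4·h[2] + 1/8·h[3] + 1/8·h[4]
  h[3] = 1 + 1/8·h[0] + 1/8·h[1] + 1/8·h[2] + 1/8·h[3] + 1/8·h[4]
  h[4] = 1 + 1/4·h[0] + 1/8·h[1] + 1/8·h[2] + 1/8·h[3] + 1/4·h[4]
Solving the 5×5 linear system over states ≠ 5 gives exactly h = [32/5, 32/5, 32/5, 24/5, 32/5, 0] (h[5] = 0 is the target).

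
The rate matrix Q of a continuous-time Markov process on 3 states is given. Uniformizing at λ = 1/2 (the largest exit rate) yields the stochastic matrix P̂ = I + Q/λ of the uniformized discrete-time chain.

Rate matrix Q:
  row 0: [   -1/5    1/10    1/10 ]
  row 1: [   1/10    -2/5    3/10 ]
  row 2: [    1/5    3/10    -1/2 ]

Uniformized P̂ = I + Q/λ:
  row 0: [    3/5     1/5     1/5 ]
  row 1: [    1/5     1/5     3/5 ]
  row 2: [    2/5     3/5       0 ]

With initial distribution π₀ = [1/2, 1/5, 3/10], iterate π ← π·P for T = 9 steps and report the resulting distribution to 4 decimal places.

π = [0.4231, 0.3078, 0.2691]

t=0: π = [0.5000, 0.2000, 0.3000]
t=1: π = [0.4600, 0.3200, 0.2200]
t=2: π = [0.4280, 0.2880, 0.2840]
t=3: π = [0.4280, 0.3136, 0.2584]
t=4: π = [0.4229, 0.3034, 0.2738]
t=5: π = [0.4239, 0.3095, 0.2666]
t=6: π = [0.4229, 0.3066, 0.2705]
t=7: π = [0.4232, 0.3082, 0.2686]
t=8: π = [0.4230, 0.3074, 0.2696]
t=9: π = [0.4231, 0.3078, 0.2691]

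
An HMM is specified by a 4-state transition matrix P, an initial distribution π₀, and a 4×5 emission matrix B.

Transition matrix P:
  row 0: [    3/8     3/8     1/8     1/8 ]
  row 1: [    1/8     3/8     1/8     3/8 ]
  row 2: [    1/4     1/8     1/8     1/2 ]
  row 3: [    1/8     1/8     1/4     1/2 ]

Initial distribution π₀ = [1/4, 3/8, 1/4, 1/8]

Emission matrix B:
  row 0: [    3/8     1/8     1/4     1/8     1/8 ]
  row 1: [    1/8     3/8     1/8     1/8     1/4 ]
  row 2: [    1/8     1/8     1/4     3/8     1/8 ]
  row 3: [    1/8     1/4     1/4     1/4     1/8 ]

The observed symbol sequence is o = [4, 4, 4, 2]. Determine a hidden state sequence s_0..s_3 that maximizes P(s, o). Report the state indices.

t=0: δ = [3.125e-02, 9.375e-02, 3.125e-02, 1.562e-02]  (obs o_0=4)
t=1: δ = [1.465e-03, 8.789e-03, 1.465e-03, 4.395e-03]  ψ = [0, 1, 1, 1]  (obs o_1=4)
t=2: δ = [1.373e-04, 8.240e-04, 1.373e-04, 4.120e-04]  ψ = [1, 1, 1, 1]  (obs o_2=4)
t=3: δ = [2.575e-05, 3.862e-05, 2.575e-05, 7.725e-05]  ψ = [1, 1, 1, 1]  (obs o_3=2)
backtrack: best end state = 3; path = [1, 1, 1, 3]

path = [1, 1, 1, 3]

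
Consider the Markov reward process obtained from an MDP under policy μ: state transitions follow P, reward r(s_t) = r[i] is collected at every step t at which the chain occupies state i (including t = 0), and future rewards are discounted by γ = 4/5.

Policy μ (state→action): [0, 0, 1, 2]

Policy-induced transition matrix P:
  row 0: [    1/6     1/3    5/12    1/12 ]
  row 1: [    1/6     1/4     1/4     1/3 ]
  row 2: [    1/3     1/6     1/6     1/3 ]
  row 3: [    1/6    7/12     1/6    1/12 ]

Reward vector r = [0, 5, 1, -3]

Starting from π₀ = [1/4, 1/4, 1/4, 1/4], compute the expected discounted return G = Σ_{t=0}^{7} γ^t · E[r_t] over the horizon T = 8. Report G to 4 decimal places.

t=0: π = [0.2500, 0.2500, 0.2500, 0.2500], E[r] = 0.7500, γ^t·E[r] = 0.750000, running G = 0.750000
t=1: π = [0.2083, 0.3333, 0.2500, 0.2083], E[r] = 1.2917, γ^t·E[r] = 1.033333, running G = 1.783333
t=2: π = [0.2083, 0.3160, 0.2465, 0.2292], E[r] = 1.1389, γ^t·E[r] = 0.728889, running G = 2.512222
t=3: π = [0.2078, 0.3232, 0.2451, 0.2240], E[r] = 1.1892, γ^t·E[r] = 0.608889, running G = 3.121111
t=4: π = [0.2075, 0.3215, 0.2455, 0.2254], E[r] = 1.1770, γ^t·E[r] = 0.482114, running G = 3.603225
t=5: π = [0.2076, 0.3220, 0.2453, 0.2251], E[r] = 1.1799, γ^t·E[r] = 0.386617, running G = 3.989841
t=6: π = [0.2076, 0.3219, 0.2454, 0.2252], E[r] = 1.1794, γ^t·E[r] = 0.309162, running G = 4.299003
t=7: π = [0.2076, 0.3219, 0.2454, 0.2252], E[r] = 1.1794, γ^t·E[r] = 0.247342, running G = 4.546345

G = 4.5463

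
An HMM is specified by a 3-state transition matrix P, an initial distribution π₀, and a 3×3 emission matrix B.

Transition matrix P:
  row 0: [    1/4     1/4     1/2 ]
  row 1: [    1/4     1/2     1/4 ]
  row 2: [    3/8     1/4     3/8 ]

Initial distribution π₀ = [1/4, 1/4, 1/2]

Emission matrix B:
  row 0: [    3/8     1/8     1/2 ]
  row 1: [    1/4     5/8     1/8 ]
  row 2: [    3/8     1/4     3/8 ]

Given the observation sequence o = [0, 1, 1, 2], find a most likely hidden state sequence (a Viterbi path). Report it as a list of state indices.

path = [2, 1, 1, 0]

t=0: δ = [9.375e-02, 6.250e-02, 1.875e-01]  (obs o_0=0)
t=1: δ = [8.789e-03, 2.930e-02, 1.758e-02]  ψ = [2, 2, 2]  (obs o_1=1)
t=2: δ = [9.155e-04, 9.155e-03, 1.831e-03]  ψ = [1, 1, 1]  (obs o_2=1)
t=3: δ = [1.144e-03, 5.722e-04, 8.583e-04]  ψ = [1, 1, 1]  (obs o_3=2)
backtrack: best end state = 0; path = [2, 1, 1, 0]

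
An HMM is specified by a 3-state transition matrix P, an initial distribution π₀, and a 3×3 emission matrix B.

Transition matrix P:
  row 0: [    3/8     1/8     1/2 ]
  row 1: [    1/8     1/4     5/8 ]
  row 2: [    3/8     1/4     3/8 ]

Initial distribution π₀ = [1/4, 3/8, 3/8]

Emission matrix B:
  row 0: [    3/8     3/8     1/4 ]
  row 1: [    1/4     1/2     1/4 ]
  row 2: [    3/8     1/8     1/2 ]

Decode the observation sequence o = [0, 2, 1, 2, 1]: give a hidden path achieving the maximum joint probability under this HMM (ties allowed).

path = [1, 2, 1, 2, 0]

t=0: δ = [9.375e-02, 9.375e-02, 1.406e-01]  (obs o_0=0)
t=1: δ = [1.318e-02, 8.789e-03, 2.930e-02]  ψ = [2, 2, 1]  (obs o_1=2)
t=2: δ = [4.120e-03, 3.662e-03, 1.373e-03]  ψ = [2, 2, 2]  (obs o_2=1)
t=3: δ = [3.862e-04, 2.289e-04, 1.144e-03]  ψ = [0, 1, 1]  (obs o_3=2)
t=4: δ = [1.609e-04, 1.431e-04, 5.364e-05]  ψ = [2, 2, 2]  (obs o_4=1)
backtrack: best end state = 0; path = [1, 2, 1, 2, 0]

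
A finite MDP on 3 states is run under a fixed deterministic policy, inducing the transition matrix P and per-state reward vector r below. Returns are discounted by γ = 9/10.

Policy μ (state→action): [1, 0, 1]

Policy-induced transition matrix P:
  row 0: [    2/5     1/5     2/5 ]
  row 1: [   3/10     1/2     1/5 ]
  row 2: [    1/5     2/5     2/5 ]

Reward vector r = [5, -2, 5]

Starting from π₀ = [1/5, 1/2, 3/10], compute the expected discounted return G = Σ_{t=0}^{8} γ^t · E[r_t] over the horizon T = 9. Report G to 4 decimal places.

t=0: π = [0.2000, 0.5000, 0.3000], E[r] = 1.5000, γ^t·E[r] = 1.500000, running G = 1.500000
t=1: π = [0.2900, 0.4100, 0.3000], E[r] = 2.1300, γ^t·E[r] = 1.917000, running G = 3.417000
t=2: π = [0.2990, 0.3830, 0.3180], E[r] = 2.3190, γ^t·E[r] = 1.878390, running G = 5.295390
t=3: π = [0.2981, 0.3785, 0.3234], E[r] = 2.3505, γ^t·E[r] = 1.713515, running G = 7.008905
t=4: π = [0.2975, 0.3782, 0.3243], E[r] = 2.3524, γ^t·E[r] = 1.543403, running G = 8.552308
t=5: π = [0.2973, 0.3783, 0.3244], E[r] = 2.3517, γ^t·E[r] = 1.388654, running G = 9.940961
t=6: π = [0.2973, 0.3784, 0.3243], E[r] = 2.3514, γ^t·E[r] = 1.249638, running G = 11.190599
t=7: π = [0.2973, 0.3784, 0.3243], E[r] = 2.3514, γ^t·E[r] = 1.124646, running G = 12.315245
t=8: π = [0.2973, 0.3784, 0.3243], E[r] = 2.3514, γ^t·E[r] = 1.012179, running G = 13.327424

G = 13.3274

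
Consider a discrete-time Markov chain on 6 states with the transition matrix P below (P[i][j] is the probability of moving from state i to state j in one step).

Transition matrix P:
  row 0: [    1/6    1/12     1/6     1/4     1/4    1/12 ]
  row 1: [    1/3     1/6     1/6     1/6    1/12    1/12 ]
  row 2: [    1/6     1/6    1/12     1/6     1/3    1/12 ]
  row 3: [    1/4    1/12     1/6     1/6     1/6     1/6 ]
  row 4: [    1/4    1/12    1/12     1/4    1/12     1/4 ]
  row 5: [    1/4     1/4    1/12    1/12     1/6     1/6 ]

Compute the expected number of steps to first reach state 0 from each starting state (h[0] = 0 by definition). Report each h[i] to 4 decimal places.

h = [0.0000, 3.6435, 4.2791, 3.9968, 3.9687, 3.9144]

First-step conditioning: h[0] = 0; for i ≠ 0, h[i] = 1 + Σ_k P[i][k]·h[k].
  h[1] = 1 + 1/6·h[1] + 1/6·h[2] + 1/6·h[3] + 1/12·h[4] + 1/12·h[5]
  h[2] = 1 + 1/6·h[1] + 1/12·h[2] + 1/6·h[3] + 1/3·h[4] + 1/12·h[5]
  h[3] = 1 + 1/12·h[1] + 1/6·h[2] + 1/6·h[3] + 1/6·h[4] + 1/6·h[5]
  h[4] = 1 + 1/12·h[1] + 1/12·h[2] + 1/4·h[3] + 1/12·h[4] + 1/4·h[5]
  h[5] = 1 + 1/4·h[1] + 1/12·h[2] + 1/12·h[3] + 1/6·h[4] + 1/6·h[5]
Solving the 5×5 linear system over states ≠ 0 gives exactly h = [0, 6234/1711, 14643/3422, 13677/3422, 13581/3422, 13395/3422] (h[0] = 0 is the target).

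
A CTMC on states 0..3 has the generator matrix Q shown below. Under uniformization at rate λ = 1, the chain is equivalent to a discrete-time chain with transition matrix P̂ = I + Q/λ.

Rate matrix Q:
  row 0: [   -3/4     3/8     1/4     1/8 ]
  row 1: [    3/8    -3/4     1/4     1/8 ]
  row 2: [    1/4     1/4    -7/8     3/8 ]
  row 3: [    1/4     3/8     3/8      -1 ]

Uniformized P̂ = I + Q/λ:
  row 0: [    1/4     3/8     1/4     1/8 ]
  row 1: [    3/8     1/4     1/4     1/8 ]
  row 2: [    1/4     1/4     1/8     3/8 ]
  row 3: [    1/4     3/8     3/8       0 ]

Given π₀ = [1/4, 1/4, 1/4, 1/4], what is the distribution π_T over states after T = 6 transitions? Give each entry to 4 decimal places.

t=0: π = [0.2500, 0.2500, 0.2500, 0.2500]
t=1: π = [0.2813, 0.3125, 0.2500, 0.1563]
t=2: π = [0.2891, 0.3047, 0.2383, 0.1680]
t=3: π = [0.2881, 0.3071, 0.2412, 0.1636]
t=4: π = [0.2884, 0.3065, 0.2403, 0.1649]
t=5: π = [0.2883, 0.3067, 0.2406, 0.1645]
t=6: π = [0.2883, 0.3066, 0.2405, 0.1646]

π = [0.2883, 0.3066, 0.2405, 0.1646]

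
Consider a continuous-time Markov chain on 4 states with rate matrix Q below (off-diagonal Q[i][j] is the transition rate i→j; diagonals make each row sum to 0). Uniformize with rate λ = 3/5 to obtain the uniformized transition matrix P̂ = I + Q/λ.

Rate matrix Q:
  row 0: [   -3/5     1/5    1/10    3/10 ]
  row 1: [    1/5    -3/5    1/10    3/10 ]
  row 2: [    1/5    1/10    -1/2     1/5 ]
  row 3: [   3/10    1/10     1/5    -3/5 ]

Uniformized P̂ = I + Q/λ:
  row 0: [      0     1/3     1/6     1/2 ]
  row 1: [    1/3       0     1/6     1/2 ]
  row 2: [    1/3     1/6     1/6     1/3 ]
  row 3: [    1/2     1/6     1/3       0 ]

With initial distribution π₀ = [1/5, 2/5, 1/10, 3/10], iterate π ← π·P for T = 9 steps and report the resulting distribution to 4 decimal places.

π = [0.2886, 0.1841, 0.2182, 0.3091]

t=0: π = [0.2000, 0.4000, 0.1000, 0.3000]
t=1: π = [0.3167, 0.1333, 0.2167, 0.3333]
t=2: π = [0.2833, 0.1972, 0.2222, 0.2972]
t=3: π = [0.2884, 0.1810, 0.2162, 0.3144]
t=4: π = [0.2896, 0.1846, 0.2191, 0.3068]
t=5: π = [0.2879, 0.1842, 0.2178, 0.3101]
t=6: π = [0.2890, 0.1840, 0.2183, 0.3087]
t=7: π = [0.2884, 0.1842, 0.2181, 0.3093]
t=8: π = [0.2887, 0.1840, 0.2182, 0.3090]
t=9: π = [0.2886, 0.1841, 0.2182, 0.3091]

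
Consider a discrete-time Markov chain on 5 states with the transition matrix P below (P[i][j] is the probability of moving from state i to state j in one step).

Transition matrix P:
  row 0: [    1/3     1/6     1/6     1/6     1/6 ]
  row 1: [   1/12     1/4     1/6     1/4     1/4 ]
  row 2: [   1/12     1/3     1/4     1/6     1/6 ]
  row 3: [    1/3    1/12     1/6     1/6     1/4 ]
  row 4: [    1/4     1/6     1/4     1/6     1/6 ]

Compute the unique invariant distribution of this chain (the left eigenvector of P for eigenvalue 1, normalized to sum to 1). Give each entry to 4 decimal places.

π = [0.2164, 0.2015, 0.1999, 0.1835, 0.1987]

Balance equations π_j = Σ_i π_i·P[i][j]:
  π_0 = 1/3·π_0 + 1/12·π_1 + 1/12·π_2 + 1/3·π_3 + 1/4·π_4
  π_1 = 1/6·π_0 + 1/4·π_1 + 1/3·π_2 + 1/12·π_3 + 1/6·π_4
  π_2 = 1/6·π_0 + 1/6·π_1 + 1/4·π_2 + 1/6·π_3 + 1/4·π_4
  π_3 = 1/6·π_0 + 1/4·π_1 + 1/6·π_2 + 1/6·π_3 + 1/6·π_4
  normalize: π_0 + π_1 + π_2 + π_3 + π_4 = 1
Solving the linear system gives exactly π = [1897/8765, 1766/8765, 1752/8765, 1608/8765, 1742/8765].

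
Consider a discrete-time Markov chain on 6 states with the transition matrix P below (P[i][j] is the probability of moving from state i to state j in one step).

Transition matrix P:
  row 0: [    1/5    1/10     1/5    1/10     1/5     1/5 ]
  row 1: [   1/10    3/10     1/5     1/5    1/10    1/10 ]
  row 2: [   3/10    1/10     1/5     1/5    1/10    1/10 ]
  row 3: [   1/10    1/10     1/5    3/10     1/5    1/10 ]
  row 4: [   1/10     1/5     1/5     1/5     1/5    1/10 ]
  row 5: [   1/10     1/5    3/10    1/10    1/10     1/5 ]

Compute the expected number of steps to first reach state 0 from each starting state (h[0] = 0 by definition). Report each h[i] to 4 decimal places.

h = [0.0000, 7.0313, 5.6250, 7.0313, 7.0313, 6.8750]

First-step conditioning: h[0] = 0; for i ≠ 0, h[i] = 1 + Σ_k P[i][k]·h[k].
  h[1] = 1 + 3/10·h[1] + 1/5·h[2] + 1/5·h[3] + 1/10·h[4] + 1/10·h[5]
  h[2] = 1 + 1/10·h[1] + 1/5·h[2] + 1/5·h[3] + 1/10·h[4] + 1/10·h[5]
  h[3] = 1 + 1/10·h[1] + 1/5·h[2] + 3/10·h[3] + 1/5·h[4] + 1/10·h[5]
  h[4] = 1 + 1/5·h[1] + 1/5·h[2] + 1/5·h[3] + 1/5·h[4] + 1/10·h[5]
  h[5] = 1 + 1/5·h[1] + 3/10·h[2] + 1/10·h[3] + 1/10·h[4] + 1/5·h[5]
Solving the 5×5 linear system over states ≠ 0 gives exactly h = [0, 225/32, 45/8, 225/32, 225/32, 55/8] (h[0] = 0 is the target).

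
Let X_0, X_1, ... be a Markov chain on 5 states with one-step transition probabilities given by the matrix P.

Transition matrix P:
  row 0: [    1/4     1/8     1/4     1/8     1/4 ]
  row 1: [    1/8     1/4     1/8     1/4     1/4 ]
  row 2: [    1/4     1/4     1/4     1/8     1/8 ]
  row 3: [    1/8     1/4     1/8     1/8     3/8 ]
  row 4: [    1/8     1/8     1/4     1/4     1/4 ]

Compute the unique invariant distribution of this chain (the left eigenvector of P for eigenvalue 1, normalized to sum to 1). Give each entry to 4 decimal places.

Balance equations π_j = Σ_i π_i·P[i][j]:
  π_0 = 1/4·π_0 + 1/8·π_1 + 1/4·π_2 + 1/8·π_3 + 1/8·π_4
  π_1 = 1/8·π_0 + 1/4·π_1 + 1/4·π_2 + 1/4·π_3 + 1/8·π_4
  π_2 = 1/4·π_0 + 1/8·π_1 + 1/4·π_2 + 1/8·π_3 + 1/4·π_4
  π_3 = 1/8·π_0 + 1/4·π_1 + 1/8·π_2 + 1/8·π_3 + 1/4·π_4
  normalize: π_0 + π_1 + π_2 + π_3 + π_4 = 1
Solving the linear system gives exactly π = [606/3527, 697/3527, 715/3527, 637/3527, 872/3527].

π = [0.1718, 0.1976, 0.2027, 0.1806, 0.2472]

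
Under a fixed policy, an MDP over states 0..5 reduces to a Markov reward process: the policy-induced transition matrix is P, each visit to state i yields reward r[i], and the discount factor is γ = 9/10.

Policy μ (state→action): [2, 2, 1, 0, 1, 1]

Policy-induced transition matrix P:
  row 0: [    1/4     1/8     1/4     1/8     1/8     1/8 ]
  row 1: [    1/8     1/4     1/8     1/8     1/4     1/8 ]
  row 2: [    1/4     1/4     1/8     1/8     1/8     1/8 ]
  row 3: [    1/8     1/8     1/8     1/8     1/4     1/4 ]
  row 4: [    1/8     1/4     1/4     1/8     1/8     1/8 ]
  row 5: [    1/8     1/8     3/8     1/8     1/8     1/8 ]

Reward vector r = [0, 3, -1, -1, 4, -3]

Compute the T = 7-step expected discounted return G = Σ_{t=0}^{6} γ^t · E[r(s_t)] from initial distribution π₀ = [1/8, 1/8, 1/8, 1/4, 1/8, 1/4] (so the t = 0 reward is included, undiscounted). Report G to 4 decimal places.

G = 1.7384

t=0: π = [0.1250, 0.1250, 0.1250, 0.2500, 0.1250, 0.2500], E[r] = -0.2500, γ^t·E[r] = -0.250000, running G = -0.250000
t=1: π = [0.1563, 0.1719, 0.2188, 0.1250, 0.1719, 0.1563], E[r] = 0.3906, γ^t·E[r] = 0.351563, running G = 0.101563
t=2: π = [0.1719, 0.1953, 0.2051, 0.1250, 0.1621, 0.1406], E[r] = 0.4824, γ^t·E[r] = 0.390762, running G = 0.492324
t=3: π = [0.1721, 0.1953, 0.2019, 0.1250, 0.1650, 0.1406], E[r] = 0.4973, γ^t·E[r] = 0.362542, running G = 0.854866
t=4: π = [0.1718, 0.1953, 0.2023, 0.1250, 0.1650, 0.1406], E[r] = 0.4968, γ^t·E[r] = 0.325968, running G = 1.180834
t=5: π = [0.1718, 0.1953, 0.2023, 0.1250, 0.1650, 0.1406], E[r] = 0.4970, γ^t·E[r] = 0.293470, running G = 1.474304
t=6: π = [0.1718, 0.1953, 0.2023, 0.1250, 0.1650, 0.1406], E[r] = 0.4970, γ^t·E[r] = 0.264134, running G = 1.738439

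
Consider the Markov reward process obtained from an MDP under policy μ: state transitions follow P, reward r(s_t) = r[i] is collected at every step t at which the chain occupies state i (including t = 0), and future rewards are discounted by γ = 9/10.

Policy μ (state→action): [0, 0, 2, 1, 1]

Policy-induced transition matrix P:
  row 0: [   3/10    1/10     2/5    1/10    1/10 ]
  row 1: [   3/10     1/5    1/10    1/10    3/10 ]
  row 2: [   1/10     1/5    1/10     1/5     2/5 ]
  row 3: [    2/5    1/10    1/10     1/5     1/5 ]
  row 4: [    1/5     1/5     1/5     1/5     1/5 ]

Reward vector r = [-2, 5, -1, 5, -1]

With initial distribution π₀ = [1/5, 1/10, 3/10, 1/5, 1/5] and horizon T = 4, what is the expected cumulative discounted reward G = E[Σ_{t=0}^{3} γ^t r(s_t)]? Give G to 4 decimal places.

t=0: π = [0.2000, 0.1000, 0.3000, 0.2000, 0.2000], E[r] = 0.6000, γ^t·E[r] = 0.600000, running G = 0.600000
t=1: π = [0.2400, 0.1600, 0.1800, 0.1700, 0.2500], E[r] = 0.7400, γ^t·E[r] = 0.666000, running G = 1.266000
t=2: π = [0.2560, 0.1590, 0.1970, 0.1600, 0.2280], E[r] = 0.6580, γ^t·E[r] = 0.532980, running G = 1.798980
t=3: π = [0.2538, 0.1584, 0.1996, 0.1585, 0.2297], E[r] = 0.6476, γ^t·E[r] = 0.472100, running G = 2.271080

G = 2.2711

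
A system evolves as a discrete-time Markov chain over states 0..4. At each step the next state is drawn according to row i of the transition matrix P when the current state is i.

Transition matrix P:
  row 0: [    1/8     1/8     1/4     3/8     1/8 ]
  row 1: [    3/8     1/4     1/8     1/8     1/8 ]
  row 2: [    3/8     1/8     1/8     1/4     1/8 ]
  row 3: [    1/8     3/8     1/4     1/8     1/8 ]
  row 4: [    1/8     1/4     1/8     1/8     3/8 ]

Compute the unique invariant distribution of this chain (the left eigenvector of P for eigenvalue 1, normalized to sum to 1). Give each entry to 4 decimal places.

Balance equations π_j = Σ_i π_i·P[i][j]:
  π_0 = 1/8·π_0 + 3/8·π_1 + 3/8·π_2 + 1/8·π_3 + 1/8·π_4
  π_1 = 1/8·π_0 + 1/4·π_1 + 1/8·π_2 + 3/8·π_3 + 1/4·π_4
  π_2 = 1/4·π_0 + 1/8·π_1 + 1/8·π_2 + 1/4·π_3 + 1/8·π_4
  π_3 = 3/8·π_0 + 1/8·π_1 + 1/4·π_2 + 1/8·π_3 + 1/8·π_4
  normalize: π_0 + π_1 + π_2 + π_3 + π_4 = 1
Solving the linear system gives exactly π = [75/332, 56/249, 89/498, 203/996, 1/6].

π = [0.2259, 0.2249, 0.1787, 0.2038, 0.1667]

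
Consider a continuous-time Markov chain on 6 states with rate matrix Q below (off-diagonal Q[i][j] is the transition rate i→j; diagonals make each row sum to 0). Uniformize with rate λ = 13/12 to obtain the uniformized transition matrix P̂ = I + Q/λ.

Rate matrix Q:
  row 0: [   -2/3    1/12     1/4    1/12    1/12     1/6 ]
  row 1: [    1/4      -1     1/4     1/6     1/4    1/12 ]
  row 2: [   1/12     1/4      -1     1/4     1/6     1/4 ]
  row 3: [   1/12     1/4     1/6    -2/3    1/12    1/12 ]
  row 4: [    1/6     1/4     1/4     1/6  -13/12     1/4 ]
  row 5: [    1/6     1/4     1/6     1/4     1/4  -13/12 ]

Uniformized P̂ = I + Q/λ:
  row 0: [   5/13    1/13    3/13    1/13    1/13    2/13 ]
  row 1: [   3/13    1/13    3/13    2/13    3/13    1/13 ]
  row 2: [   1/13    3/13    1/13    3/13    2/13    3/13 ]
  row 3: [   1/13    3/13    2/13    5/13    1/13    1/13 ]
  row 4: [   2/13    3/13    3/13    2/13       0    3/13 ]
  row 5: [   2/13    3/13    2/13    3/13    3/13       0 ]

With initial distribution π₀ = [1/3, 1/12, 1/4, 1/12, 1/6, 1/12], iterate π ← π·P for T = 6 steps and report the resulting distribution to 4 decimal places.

π = [0.1787, 0.1762, 0.1773, 0.2126, 0.1275, 0.1277]

t=0: π = [0.3333, 0.0833, 0.2500, 0.0833, 0.1667, 0.0833]
t=1: π = [0.2115, 0.1667, 0.1795, 0.1731, 0.1090, 0.1603]
t=2: π = [0.1884, 0.1726, 0.1775, 0.2036, 0.1326, 0.1252]
t=3: π = [0.1813, 0.1752, 0.1782, 0.2096, 0.1262, 0.1295]
t=4: π = [0.1793, 0.1759, 0.1773, 0.2119, 0.1278, 0.1277]
t=5: π = [0.1788, 0.1761, 0.1774, 0.2124, 0.1274, 0.1278]
t=6: π = [0.1787, 0.1762, 0.1773, 0.2126, 0.1275, 0.1277]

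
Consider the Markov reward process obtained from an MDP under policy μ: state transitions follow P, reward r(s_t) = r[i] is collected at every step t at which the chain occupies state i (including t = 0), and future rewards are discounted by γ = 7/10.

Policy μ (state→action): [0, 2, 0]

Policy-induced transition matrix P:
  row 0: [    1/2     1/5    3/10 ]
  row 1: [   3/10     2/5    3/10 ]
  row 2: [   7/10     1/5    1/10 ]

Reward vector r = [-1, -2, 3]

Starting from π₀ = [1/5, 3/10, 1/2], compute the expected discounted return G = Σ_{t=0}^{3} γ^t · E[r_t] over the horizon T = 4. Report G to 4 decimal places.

t=0: π = [0.2000, 0.3000, 0.5000], E[r] = 0.7000, γ^t·E[r] = 0.700000, running G = 0.700000
t=1: π = [0.5400, 0.2600, 0.2000], E[r] = -0.4600, γ^t·E[r] = -0.322000, running G = 0.378000
t=2: π = [0.4880, 0.2520, 0.2600], E[r] = -0.2120, γ^t·E[r] = -0.103880, running G = 0.274120
t=3: π = [0.5016, 0.2504, 0.2480], E[r] = -0.2584, γ^t·E[r] = -0.088631, running G = 0.185489

G = 0.1855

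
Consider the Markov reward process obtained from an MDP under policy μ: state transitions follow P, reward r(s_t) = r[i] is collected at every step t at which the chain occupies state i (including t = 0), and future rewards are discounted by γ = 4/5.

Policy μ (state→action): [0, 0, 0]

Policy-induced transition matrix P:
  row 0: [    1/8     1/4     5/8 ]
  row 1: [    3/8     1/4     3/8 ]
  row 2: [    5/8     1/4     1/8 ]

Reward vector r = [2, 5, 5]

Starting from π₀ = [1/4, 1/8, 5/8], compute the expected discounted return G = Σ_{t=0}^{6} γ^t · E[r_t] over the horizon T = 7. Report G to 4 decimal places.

G = 15.5267

t=0: π = [0.2500, 0.1250, 0.6250], E[r] = 4.2500, γ^t·E[r] = 4.250000, running G = 4.250000
t=1: π = [0.4688, 0.2500, 0.2813], E[r] = 3.5938, γ^t·E[r] = 2.875000, running G = 7.125000
t=2: π = [0.3281, 0.2500, 0.4219], E[r] = 4.0156, γ^t·E[r] = 2.570000, running G = 9.695000
t=3: π = [0.3984, 0.2500, 0.3516], E[r] = 3.8047, γ^t·E[r] = 1.948000, running G = 11.643000
t=4: π = [0.3633, 0.2500, 0.3867], E[r] = 3.9102, γ^t·E[r] = 1.601600, running G = 13.244600
t=5: π = [0.3809, 0.2500, 0.3691], E[r] = 3.8574, γ^t·E[r] = 1.264000, running G = 14.508600
t=6: π = [0.3721, 0.2500, 0.3779], E[r] = 3.8838, γ^t·E[r] = 1.018112, running G = 15.526712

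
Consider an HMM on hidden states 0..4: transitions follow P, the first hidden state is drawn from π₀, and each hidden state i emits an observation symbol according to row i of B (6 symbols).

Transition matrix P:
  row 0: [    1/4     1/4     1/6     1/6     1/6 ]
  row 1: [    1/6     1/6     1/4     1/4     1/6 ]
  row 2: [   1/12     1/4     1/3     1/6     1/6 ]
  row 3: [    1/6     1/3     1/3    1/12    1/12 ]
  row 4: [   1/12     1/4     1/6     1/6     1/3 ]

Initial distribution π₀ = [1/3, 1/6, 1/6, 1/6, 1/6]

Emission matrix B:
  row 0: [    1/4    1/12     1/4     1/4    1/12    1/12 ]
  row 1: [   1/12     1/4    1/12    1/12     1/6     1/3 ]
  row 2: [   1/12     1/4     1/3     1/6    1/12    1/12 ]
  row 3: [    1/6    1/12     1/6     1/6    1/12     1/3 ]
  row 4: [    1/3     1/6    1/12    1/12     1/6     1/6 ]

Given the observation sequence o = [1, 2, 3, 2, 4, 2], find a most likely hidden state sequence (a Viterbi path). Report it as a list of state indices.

path = [2, 2, 2, 2, 1, 2]

t=0: δ = [2.778e-02, 4.167e-02, 4.167e-02, 1.389e-02, 2.778e-02]  (obs o_0=1)
t=1: δ = [1.736e-03, 8.681e-04, 4.630e-03, 1.736e-03, 7.716e-04]  ψ = [0, 2, 2, 1, 4]  (obs o_1=2)
t=2: δ = [1.085e-04, 9.645e-05, 2.572e-04, 1.286e-04, 6.430e-05]  ψ = [0, 2, 2, 2, 2]  (obs o_2=3)
t=3: δ = [6.782e-06, 5.358e-06, 2.858e-05, 7.144e-06, 3.572e-06]  ψ = [0, 2, 2, 2, 2]  (obs o_3=2)
t=4: δ = [1.985e-07, 1.191e-06, 7.938e-07, 3.969e-07, 7.938e-07]  ψ = [2, 2, 2, 2, 2]  (obs o_4=4)
t=5: δ = [4.961e-08, 1.654e-08, 9.923e-08, 4.961e-08, 2.205e-08]  ψ = [1, 1, 1, 1, 4]  (obs o_5=2)
backtrack: best end state = 2; path = [2, 2, 2, 2, 1, 2]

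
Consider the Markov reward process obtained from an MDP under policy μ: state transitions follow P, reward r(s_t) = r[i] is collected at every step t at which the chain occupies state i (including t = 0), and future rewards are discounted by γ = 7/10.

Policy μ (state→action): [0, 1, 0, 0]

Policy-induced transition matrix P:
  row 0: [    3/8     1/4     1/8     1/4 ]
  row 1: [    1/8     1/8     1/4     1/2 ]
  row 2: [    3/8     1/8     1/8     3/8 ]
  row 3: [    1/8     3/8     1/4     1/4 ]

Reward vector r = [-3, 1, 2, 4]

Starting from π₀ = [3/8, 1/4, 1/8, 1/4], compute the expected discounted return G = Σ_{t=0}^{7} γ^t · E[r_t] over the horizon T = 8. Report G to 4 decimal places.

t=0: π = [0.3750, 0.2500, 0.1250, 0.2500], E[r] = 0.3750, γ^t·E[r] = 0.375000, running G = 0.375000
t=1: π = [0.2500, 0.2344, 0.1875, 0.3281], E[r] = 1.1719, γ^t·E[r] = 0.820313, running G = 1.195313
t=2: π = [0.2344, 0.2383, 0.1953, 0.3320], E[r] = 1.2539, γ^t·E[r] = 0.614414, running G = 1.809727
t=3: π = [0.2324, 0.2373, 0.1963, 0.3340], E[r] = 1.2686, γ^t·E[r] = 0.435114, running G = 2.244841
t=4: π = [0.2322, 0.2375, 0.1964, 0.3339], E[r] = 1.2693, γ^t·E[r] = 0.304756, running G = 2.549597
t=5: π = [0.2321, 0.2375, 0.1964, 0.3339], E[r] = 1.2697, γ^t·E[r] = 0.213391, running G = 2.762987
t=6: π = [0.2321, 0.2375, 0.1964, 0.3339], E[r] = 1.2696, γ^t·E[r] = 0.149371, running G = 2.912358
t=7: π = [0.2321, 0.2375, 0.1964, 0.3339], E[r] = 1.2696, γ^t·E[r] = 0.104561, running G = 3.016919

G = 3.0169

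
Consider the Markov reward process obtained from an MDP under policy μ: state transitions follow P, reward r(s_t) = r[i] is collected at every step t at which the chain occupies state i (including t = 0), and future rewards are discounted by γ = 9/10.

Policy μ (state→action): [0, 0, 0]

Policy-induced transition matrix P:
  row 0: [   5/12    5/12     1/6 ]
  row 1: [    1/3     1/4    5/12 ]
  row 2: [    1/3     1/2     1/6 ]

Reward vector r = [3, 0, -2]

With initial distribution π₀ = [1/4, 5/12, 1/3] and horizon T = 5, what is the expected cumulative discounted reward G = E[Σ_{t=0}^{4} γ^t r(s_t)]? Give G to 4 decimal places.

t=0: π = [0.2500, 0.4167, 0.3333], E[r] = 0.0833, γ^t·E[r] = 0.083333, running G = 0.083333
t=1: π = [0.3542, 0.3750, 0.2708], E[r] = 0.5208, γ^t·E[r] = 0.468750, running G = 0.552083
t=2: π = [0.3628, 0.3767, 0.2604], E[r] = 0.5677, γ^t·E[r] = 0.459844, running G = 1.011927
t=3: π = [0.3636, 0.3756, 0.2609], E[r] = 0.5690, γ^t·E[r] = 0.414809, running G = 1.426736
t=4: π = [0.3636, 0.3758, 0.2606], E[r] = 0.5698, γ^t·E[r] = 0.373826, running G = 1.800562

G = 1.8006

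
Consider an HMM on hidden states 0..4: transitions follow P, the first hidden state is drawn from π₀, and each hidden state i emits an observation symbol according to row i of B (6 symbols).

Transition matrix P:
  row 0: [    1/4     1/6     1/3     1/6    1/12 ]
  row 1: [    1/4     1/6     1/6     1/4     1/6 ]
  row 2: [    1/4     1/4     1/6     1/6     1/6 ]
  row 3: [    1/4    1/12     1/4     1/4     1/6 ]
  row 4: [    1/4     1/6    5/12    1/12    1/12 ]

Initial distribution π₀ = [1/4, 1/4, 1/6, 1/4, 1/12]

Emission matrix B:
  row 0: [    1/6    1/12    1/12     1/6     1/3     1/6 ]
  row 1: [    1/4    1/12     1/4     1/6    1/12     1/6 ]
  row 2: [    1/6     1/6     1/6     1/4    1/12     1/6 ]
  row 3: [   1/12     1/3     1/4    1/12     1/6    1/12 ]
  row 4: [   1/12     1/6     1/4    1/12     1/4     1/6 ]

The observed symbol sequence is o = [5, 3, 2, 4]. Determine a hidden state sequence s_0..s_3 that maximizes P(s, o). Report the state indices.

path = [0, 2, 1, 0]

t=0: δ = [4.167e-02, 4.167e-02, 2.778e-02, 2.083e-02, 1.389e-02]  (obs o_0=5)
t=1: δ = [1.736e-03, 1.157e-03, 3.472e-03, 8.681e-04, 5.787e-04]  ψ = [0, 0, 0, 1, 1]  (obs o_1=3)
t=2: δ = [7.234e-05, 2.170e-04, 9.645e-05, 1.447e-04, 1.447e-04]  ψ = [2, 2, 0, 2, 2]  (obs o_2=2)
t=3: δ = [1.808e-05, 3.014e-06, 5.023e-06, 9.042e-06, 9.042e-06]  ψ = [1, 1, 4, 1, 1]  (obs o_3=4)
backtrack: best end state = 0; path = [0, 2, 1, 0]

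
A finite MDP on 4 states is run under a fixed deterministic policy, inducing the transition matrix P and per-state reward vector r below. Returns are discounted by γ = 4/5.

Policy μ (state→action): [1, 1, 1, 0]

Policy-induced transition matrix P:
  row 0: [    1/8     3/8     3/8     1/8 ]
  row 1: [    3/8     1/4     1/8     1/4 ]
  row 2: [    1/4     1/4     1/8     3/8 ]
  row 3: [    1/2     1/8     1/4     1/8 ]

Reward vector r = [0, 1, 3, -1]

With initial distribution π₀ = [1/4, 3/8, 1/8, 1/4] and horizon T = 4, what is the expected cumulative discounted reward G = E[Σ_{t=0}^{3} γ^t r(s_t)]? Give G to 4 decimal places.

G = 1.9104

t=0: π = [0.2500, 0.3750, 0.1250, 0.2500], E[r] = 0.5000, γ^t·E[r] = 0.500000, running G = 0.500000
t=1: π = [0.3281, 0.2500, 0.2188, 0.2031], E[r] = 0.7031, γ^t·E[r] = 0.562500, running G = 1.062500
t=2: π = [0.2910, 0.2656, 0.2324, 0.2109], E[r] = 0.7520, γ^t·E[r] = 0.481250, running G = 1.543750
t=3: π = [0.2996, 0.2600, 0.2241, 0.2163], E[r] = 0.7161, γ^t·E[r] = 0.366625, running G = 1.910375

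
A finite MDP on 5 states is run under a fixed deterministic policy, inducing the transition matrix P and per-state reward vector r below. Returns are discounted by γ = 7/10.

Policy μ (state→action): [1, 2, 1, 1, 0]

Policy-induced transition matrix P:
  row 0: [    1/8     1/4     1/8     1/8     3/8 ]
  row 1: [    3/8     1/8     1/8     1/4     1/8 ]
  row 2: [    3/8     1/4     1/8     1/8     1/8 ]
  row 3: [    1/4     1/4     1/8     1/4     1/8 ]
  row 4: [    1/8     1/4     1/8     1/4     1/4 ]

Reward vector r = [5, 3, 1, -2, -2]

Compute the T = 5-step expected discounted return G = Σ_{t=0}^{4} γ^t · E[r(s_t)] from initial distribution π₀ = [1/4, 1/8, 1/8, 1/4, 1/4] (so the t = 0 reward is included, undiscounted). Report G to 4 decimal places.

t=0: π = [0.2500, 0.1250, 0.1250, 0.2500, 0.2500], E[r] = 0.7500, γ^t·E[r] = 0.750000, running G = 0.750000
t=1: π = [0.2188, 0.2344, 0.1250, 0.2031, 0.2188], E[r] = 1.0781, γ^t·E[r] = 0.754688, running G = 1.504688
t=2: π = [0.2402, 0.2207, 0.1250, 0.2070, 0.2070], E[r] = 1.1602, γ^t·E[r] = 0.568477, running G = 2.073164
t=3: π = [0.2373, 0.2224, 0.1250, 0.2043, 0.2109], E[r] = 1.1482, γ^t·E[r] = 0.393830, running G = 2.466994
t=4: π = [0.2374, 0.2222, 0.1250, 0.2047, 0.2107], E[r] = 1.1478, γ^t·E[r] = 0.275579, running G = 2.742573

G = 2.7426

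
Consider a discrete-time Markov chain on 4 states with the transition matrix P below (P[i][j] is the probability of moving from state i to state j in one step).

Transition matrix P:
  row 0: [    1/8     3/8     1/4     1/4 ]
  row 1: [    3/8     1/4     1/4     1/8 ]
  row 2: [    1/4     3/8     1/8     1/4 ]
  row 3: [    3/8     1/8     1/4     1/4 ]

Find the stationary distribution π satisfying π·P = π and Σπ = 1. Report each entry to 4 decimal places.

π = [0.2778, 0.2857, 0.2222, 0.2143]

Balance equations π_j = Σ_i π_i·P[i][j]:
  π_0 = 1/8·π_0 + 3/8·π_1 + 1/4·π_2 + 3/8·π_3
  π_1 = 3/8·π_0 + 1/4·π_1 + 3/8·π_2 + 1/8·π_3
  π_2 = 1/4·π_0 + 1/4·π_1 + 1/8·π_2 + 1/4·π_3
  normalize: π_0 + π_1 + π_2 + π_3 = 1
Solving the linear system gives exactly π = [5/18, 2/7, 2/9, 3/14].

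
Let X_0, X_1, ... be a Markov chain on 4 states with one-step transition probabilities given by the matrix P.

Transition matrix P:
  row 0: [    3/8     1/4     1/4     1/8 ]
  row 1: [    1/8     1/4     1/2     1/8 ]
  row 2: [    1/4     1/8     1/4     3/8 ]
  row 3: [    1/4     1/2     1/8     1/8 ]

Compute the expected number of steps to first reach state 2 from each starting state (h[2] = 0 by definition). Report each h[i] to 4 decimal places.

First-step conditioning: h[2] = 0; for i ≠ 2, h[i] = 1 + Σ_k P[i][k]·h[k].
  h[0] = 1 + 3/8·h[0] + 1/4·h[1] + 1/8·h[3]
  h[1] = 1 + 1/8·h[0] + 1/4·h[1] + 1/8·h[3]
  h[3] = 1 + 1/4·h[0] + 1/2·h[1] + 1/8·h[3]
Solving the 3×3 linear system over states ≠ 2 gives exactly h = [128/39, 32/13, 0, 136/39] (h[2] = 0 is the target).

h = [3.2821, 2.4615, 0.0000, 3.4872]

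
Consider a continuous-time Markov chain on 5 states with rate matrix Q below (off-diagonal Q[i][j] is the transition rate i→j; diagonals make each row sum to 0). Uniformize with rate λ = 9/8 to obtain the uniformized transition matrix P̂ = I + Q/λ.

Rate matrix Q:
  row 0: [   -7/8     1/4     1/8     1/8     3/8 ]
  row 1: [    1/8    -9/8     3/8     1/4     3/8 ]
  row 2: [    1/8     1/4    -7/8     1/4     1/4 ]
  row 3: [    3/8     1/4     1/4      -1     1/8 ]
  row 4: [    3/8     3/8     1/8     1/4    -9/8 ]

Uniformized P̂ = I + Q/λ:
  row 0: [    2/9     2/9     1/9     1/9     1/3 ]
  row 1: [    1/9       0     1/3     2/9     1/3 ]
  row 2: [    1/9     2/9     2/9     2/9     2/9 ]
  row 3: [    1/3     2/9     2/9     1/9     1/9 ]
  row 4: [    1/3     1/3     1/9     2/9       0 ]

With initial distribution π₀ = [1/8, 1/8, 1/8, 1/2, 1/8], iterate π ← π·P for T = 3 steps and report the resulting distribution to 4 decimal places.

t=0: π = [0.1250, 0.1250, 0.1250, 0.5000, 0.1250]
t=1: π = [0.2639, 0.2083, 0.2083, 0.1528, 0.1667]
t=2: π = [0.2114, 0.1944, 0.1975, 0.1759, 0.2207]
t=3: π = [0.2227, 0.2035, 0.1958, 0.1792, 0.1987]

π = [0.2227, 0.2035, 0.1958, 0.1792, 0.1987]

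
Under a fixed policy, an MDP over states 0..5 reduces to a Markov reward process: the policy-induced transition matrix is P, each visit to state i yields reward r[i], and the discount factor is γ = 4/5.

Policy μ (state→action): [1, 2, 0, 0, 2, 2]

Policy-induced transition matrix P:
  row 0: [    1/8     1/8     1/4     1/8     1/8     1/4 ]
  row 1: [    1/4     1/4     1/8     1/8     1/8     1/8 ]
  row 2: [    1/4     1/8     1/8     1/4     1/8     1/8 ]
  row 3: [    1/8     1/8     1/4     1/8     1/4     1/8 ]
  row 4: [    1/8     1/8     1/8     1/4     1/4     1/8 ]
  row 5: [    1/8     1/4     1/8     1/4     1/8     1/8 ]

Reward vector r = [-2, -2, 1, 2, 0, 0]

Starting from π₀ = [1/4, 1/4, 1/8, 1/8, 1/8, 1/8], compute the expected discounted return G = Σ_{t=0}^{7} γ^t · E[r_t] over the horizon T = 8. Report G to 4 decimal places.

G = -1.0535

t=0: π = [0.2500, 0.2500, 0.1250, 0.1250, 0.1250, 0.1250], E[r] = -0.6250, γ^t·E[r] = -0.625000, running G = -0.625000
t=1: π = [0.1719, 0.1719, 0.1719, 0.1719, 0.1563, 0.1563], E[r] = -0.1719, γ^t·E[r] = -0.137500, running G = -0.762500
t=2: π = [0.1680, 0.1660, 0.1680, 0.1855, 0.1660, 0.1465], E[r] = -0.1289, γ^t·E[r] = -0.082500, running G = -0.845000
t=3: π = [0.1667, 0.1641, 0.1692, 0.1851, 0.1689, 0.1460], E[r] = -0.1223, γ^t·E[r] = -0.062625, running G = -0.907625
t=4: π = [0.1667, 0.1638, 0.1690, 0.1855, 0.1693, 0.1458], E[r] = -0.1208, γ^t·E[r] = -0.049488, running G = -0.957113
t=5: π = [0.1666, 0.1637, 0.1690, 0.1855, 0.1693, 0.1458], E[r] = -0.1205, γ^t·E[r] = -0.039500, running G = -0.996613
t=6: π = [0.1666, 0.1637, 0.1690, 0.1855, 0.1694, 0.1458], E[r] = -0.1205, γ^t·E[r] = -0.031589, running G = -1.028201
t=7: π = [0.1666, 0.1637, 0.1690, 0.1855, 0.1694, 0.1458], E[r] = -0.1205, γ^t·E[r] = -0.025269, running G = -1.053470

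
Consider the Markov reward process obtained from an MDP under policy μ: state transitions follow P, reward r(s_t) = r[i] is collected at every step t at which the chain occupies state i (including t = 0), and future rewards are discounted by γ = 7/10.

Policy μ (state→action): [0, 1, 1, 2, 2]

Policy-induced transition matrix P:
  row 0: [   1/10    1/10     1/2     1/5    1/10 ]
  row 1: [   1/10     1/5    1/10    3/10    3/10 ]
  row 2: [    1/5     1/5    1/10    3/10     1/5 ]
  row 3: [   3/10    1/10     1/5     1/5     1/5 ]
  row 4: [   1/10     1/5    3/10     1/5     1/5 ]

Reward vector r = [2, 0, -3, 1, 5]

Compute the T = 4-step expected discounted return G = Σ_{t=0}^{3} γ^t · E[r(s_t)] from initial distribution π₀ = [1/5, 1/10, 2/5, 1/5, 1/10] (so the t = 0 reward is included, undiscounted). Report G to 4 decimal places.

t=0: π = [0.2000, 0.1000, 0.4000, 0.2000, 0.1000], E[r] = -0.1000, γ^t·E[r] = -0.100000, running G = -0.100000
t=1: π = [0.1800, 0.1600, 0.2200, 0.2500, 0.1900], E[r] = 0.9000, γ^t·E[r] = 0.630000, running G = 0.530000
t=2: π = [0.1720, 0.1570, 0.2350, 0.2380, 0.1980], E[r] = 0.8670, γ^t·E[r] = 0.424830, running G = 0.954830
t=3: π = [0.1711, 0.1590, 0.2322, 0.2392, 0.1985], E[r] = 0.8773, γ^t·E[r] = 0.300914, running G = 1.255744

G = 1.2557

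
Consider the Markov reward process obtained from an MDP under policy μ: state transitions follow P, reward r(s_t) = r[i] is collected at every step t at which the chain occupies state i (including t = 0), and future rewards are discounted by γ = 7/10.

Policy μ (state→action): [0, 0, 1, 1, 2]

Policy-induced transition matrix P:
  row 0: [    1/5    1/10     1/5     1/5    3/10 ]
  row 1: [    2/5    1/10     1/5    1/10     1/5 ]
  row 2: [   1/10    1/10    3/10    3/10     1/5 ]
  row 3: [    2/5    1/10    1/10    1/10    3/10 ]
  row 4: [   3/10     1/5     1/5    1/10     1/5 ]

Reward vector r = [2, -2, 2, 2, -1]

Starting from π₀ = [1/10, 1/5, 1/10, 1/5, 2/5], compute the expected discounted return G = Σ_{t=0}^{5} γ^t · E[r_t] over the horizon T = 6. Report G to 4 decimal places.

G = 1.4868

t=0: π = [0.1000, 0.2000, 0.1000, 0.2000, 0.4000], E[r] = 0.0000, γ^t·E[r] = 0.000000, running G = 0.000000
t=1: π = [0.3100, 0.1400, 0.1900, 0.1300, 0.2300], E[r] = 0.7500, γ^t·E[r] = 0.525000, running G = 0.525000
t=2: π = [0.2580, 0.1230, 0.2060, 0.1690, 0.2440], E[r] = 0.7760, γ^t·E[r] = 0.380240, running G = 0.905240
t=3: π = [0.2622, 0.1244, 0.2037, 0.1670, 0.2427], E[r] = 0.7743, γ^t·E[r] = 0.265585, running G = 1.170825
t=4: π = [0.2622, 0.1243, 0.2037, 0.1670, 0.2429], E[r] = 0.7742, γ^t·E[r] = 0.185876, running G = 1.356701
t=5: π = [0.2622, 0.1243, 0.2037, 0.1670, 0.2429], E[r] = 0.7741, γ^t·E[r] = 0.130101, running G = 1.486802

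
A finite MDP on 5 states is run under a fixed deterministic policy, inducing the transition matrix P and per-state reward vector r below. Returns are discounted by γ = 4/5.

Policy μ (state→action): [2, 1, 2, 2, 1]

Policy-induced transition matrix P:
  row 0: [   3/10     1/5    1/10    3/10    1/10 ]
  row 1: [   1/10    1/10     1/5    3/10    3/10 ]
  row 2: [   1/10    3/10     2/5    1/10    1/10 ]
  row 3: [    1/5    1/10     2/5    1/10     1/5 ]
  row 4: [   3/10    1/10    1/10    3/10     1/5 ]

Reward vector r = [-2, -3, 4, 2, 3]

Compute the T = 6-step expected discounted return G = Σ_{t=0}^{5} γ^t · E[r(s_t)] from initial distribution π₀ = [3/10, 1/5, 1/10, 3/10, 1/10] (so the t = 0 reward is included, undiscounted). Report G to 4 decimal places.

t=0: π = [0.3000, 0.2000, 0.1000, 0.3000, 0.1000], E[r] = 0.1000, γ^t·E[r] = 0.100000, running G = 0.100000
t=1: π = [0.2100, 0.1500, 0.2400, 0.2200, 0.1800], E[r] = 1.0700, γ^t·E[r] = 0.856000, running G = 0.956000
t=2: π = [0.2000, 0.1690, 0.2530, 0.2080, 0.1700], E[r] = 1.0310, γ^t·E[r] = 0.659840, running G = 1.615840
t=3: π = [0.1948, 0.1706, 0.2552, 0.2078, 0.1716], E[r] = 1.0498, γ^t·E[r] = 0.537498, running G = 2.153338
t=4: π = [0.1941, 0.1705, 0.2560, 0.2074, 0.1721], E[r] = 1.0551, γ^t·E[r] = 0.432185, running G = 2.585523
t=5: π = [0.1940, 0.1706, 0.2561, 0.2073, 0.1721], E[r] = 1.0553, γ^t·E[r] = 0.345809, running G = 2.931332

G = 2.9313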